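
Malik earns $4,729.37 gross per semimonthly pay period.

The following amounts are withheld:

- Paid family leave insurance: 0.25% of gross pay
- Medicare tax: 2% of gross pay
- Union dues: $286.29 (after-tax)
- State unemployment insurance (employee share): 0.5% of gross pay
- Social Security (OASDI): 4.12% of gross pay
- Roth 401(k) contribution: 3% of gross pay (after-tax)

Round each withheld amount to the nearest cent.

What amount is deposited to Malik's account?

$3,976.29

Medicare tax: $4,729.37 × 0.02 = $94.59
Paid family leave insurance: $4,729.37 × 0.0025 = $11.82
Social Security (OASDI): $4,729.37 × 0.0412 = $194.85
State unemployment insurance (employee share): $4,729.37 × 0.005 = $23.65
Roth 401(k) contribution: $4,729.37 × 0.03 = $141.88
Union dues: $286.29
Total deductions = $94.59 + $11.82 + $194.85 + $23.65 + $141.88 + $286.29 = $753.08
Net pay = $4,729.37 − $753.08 = $3,976.29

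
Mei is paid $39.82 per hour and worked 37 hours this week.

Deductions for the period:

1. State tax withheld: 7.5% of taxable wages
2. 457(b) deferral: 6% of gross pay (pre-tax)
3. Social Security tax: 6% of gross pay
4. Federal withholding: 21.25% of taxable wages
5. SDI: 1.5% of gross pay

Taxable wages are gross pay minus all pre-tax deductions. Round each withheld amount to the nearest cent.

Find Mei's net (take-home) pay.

$876.27

Gross pay: 37 × $39.82 = $1,473.34
457(b) deferral: $1,473.34 × 0.06 = $88.40
Taxable wages = $1,473.34 − $88.40 = $1,384.94
State tax withheld: $1,384.94 × 0.075 = $103.87
Federal withholding: $1,384.94 × 0.2125 = $294.30
SDI: $1,473.34 × 0.015 = $22.10
Social Security tax: $1,473.34 × 0.06 = $88.40
Total deductions = $88.40 + $103.87 + $294.30 + $22.10 + $88.40 = $597.07
Net pay = $1,473.34 − $597.07 = $876.27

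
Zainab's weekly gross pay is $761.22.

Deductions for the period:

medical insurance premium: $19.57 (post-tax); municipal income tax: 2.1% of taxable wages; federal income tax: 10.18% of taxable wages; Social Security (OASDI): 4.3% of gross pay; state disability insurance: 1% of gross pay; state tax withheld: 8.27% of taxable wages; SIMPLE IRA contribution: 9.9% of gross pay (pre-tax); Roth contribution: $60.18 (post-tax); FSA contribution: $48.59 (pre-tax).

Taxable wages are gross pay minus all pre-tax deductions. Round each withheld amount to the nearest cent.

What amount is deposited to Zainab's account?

FSA contribution: $48.59
SIMPLE IRA contribution: $761.22 × 0.099 = $75.36
Pre-tax total = $48.59 + $75.36 = $123.95
Taxable wages = $761.22 − $123.95 = $637.27
State tax withheld: $637.27 × 0.0827 = $52.70
Municipal income tax: $637.27 × 0.021 = $13.38
Federal income tax: $637.27 × 0.1018 = $64.87
Social Security (OASDI): $761.22 × 0.043 = $32.73
State disability insurance: $761.22 × 0.01 = $7.61
Roth contribution: $60.18
Medical insurance premium: $19.57
Total deductions = $48.59 + $75.36 + $52.70 + $13.38 + $64.87 + $32.73 + $7.61 + $60.18 + $19.57 = $374.99
Net pay = $761.22 − $374.99 = $386.23

$386.23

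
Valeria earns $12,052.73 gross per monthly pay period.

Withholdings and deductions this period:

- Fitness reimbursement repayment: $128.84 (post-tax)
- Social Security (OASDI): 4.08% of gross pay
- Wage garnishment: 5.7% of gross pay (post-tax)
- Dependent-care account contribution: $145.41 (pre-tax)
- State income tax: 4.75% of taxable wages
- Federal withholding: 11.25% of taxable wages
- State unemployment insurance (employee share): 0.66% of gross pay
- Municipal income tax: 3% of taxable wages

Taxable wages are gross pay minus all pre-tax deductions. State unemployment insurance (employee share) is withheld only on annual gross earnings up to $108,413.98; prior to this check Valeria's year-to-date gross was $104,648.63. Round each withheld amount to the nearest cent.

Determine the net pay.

$8,312.48

Dependent-care account contribution: $145.41
Taxable wages = $12,052.73 − $145.41 = $11,907.32
Municipal income tax: $11,907.32 × 0.03 = $357.22
Federal withholding: $11,907.32 × 0.1125 = $1,339.57
State income tax: $11,907.32 × 0.0475 = $565.60
Social Security (OASDI): $12,052.73 × 0.0408 = $491.75
State unemployment insurance (employee share): only $108,413.98 − $104,648.63 = $3,765.35 of this check is subject → $3,765.35 × 0.0066 = $24.85
Fitness reimbursement repayment: $128.84
Wage garnishment: $12,052.73 × 0.057 = $687.01
Total deductions = $145.41 + $357.22 + $1,339.57 + $565.60 + $491.75 + $24.85 + $128.84 + $687.01 = $3,740.25
Net pay = $12,052.73 − $3,740.25 = $8,312.48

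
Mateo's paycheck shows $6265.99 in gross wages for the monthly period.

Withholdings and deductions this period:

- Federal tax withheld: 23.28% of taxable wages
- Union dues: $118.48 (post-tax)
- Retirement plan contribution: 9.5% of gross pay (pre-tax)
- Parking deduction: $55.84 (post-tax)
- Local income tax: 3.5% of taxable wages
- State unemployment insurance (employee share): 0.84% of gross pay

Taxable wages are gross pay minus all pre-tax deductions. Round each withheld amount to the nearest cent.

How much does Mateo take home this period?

Retirement plan contribution: $6265.99 × 0.095 = $595.27
Taxable wages = $6265.99 − $595.27 = $5670.72
Local income tax: $5670.72 × 0.035 = $198.48
Federal tax withheld: $5670.72 × 0.2328 = $1320.14
State unemployment insurance (employee share): $6265.99 × 0.0084 = $52.63
Parking deduction: $55.84
Union dues: $118.48
Total deductions = $595.27 + $198.48 + $1320.14 + $52.63 + $55.84 + $118.48 = $2340.84
Net pay = $6265.99 − $2340.84 = $3925.15

$3925.15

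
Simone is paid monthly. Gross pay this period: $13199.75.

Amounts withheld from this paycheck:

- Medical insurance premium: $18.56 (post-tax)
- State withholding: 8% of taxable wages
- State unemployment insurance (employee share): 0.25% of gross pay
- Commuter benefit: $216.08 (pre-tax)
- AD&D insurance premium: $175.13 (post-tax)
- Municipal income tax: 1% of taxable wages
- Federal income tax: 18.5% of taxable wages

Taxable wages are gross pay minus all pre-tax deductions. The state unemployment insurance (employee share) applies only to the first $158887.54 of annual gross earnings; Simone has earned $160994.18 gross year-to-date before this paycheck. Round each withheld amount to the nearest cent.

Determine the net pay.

Commuter benefit: $216.08
Taxable wages = $13199.75 − $216.08 = $12983.67
Federal income tax: $12983.67 × 0.185 = $2401.98
Municipal income tax: $12983.67 × 0.01 = $129.84
State withholding: $12983.67 × 0.08 = $1038.69
State unemployment insurance (employee share): annual cap $158887.54 already reached (YTD $160994.18), so $0.00
AD&D insurance premium: $175.13
Medical insurance premium: $18.56
Total deductions = $216.08 + $2401.98 + $129.84 + $1038.69 + $0.00 + $175.13 + $18.56 = $3980.28
Net pay = $13199.75 − $3980.28 = $9219.47

$9219.47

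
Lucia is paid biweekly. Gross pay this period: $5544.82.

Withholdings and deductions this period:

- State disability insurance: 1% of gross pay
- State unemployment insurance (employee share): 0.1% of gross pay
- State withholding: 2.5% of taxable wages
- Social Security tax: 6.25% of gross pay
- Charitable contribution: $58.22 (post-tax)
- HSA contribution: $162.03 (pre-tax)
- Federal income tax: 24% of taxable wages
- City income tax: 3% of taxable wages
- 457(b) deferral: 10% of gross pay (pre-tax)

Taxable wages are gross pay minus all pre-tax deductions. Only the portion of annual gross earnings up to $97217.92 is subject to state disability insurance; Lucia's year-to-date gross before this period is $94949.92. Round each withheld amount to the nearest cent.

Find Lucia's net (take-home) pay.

$2970.97

457(b) deferral: $5544.82 × 0.1 = $554.48
HSA contribution: $162.03
Pre-tax total = $554.48 + $162.03 = $716.51
Taxable wages = $5544.82 − $716.51 = $4828.31
Federal income tax: $4828.31 × 0.24 = $1158.79
State withholding: $4828.31 × 0.025 = $120.71
City income tax: $4828.31 × 0.03 = $144.85
State unemployment insurance (employee share): $5544.82 × 0.001 = $5.54
Social Security tax: $5544.82 × 0.0625 = $346.55
State disability insurance: only $97217.92 − $94949.92 = $2268.00 of this check is subject → $2268.00 × 0.01 = $22.68
Charitable contribution: $58.22
Total deductions = $554.48 + $162.03 + $1158.79 + $120.71 + $144.85 + $5.54 + $346.55 + $22.68 + $58.22 = $2573.85
Net pay = $5544.82 − $2573.85 = $2970.97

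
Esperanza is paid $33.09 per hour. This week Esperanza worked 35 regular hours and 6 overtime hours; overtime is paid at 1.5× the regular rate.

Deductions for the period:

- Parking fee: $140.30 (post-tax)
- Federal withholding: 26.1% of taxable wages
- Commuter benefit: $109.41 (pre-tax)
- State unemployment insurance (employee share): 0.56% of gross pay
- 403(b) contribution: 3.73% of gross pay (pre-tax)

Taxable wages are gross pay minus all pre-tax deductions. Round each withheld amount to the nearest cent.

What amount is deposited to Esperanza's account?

$806.52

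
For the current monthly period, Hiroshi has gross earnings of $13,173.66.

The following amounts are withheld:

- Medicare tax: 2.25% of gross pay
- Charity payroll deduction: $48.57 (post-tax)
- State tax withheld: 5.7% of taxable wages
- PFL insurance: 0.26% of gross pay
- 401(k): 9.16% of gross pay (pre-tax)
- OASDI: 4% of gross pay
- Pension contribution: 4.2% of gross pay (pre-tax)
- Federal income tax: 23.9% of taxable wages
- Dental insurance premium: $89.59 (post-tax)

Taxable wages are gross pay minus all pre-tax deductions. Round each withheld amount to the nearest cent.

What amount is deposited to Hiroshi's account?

$7,039.45

Pension contribution: $13,173.66 × 0.042 = $553.29
401(k): $13,173.66 × 0.0916 = $1,206.71
Pre-tax total = $553.29 + $1,206.71 = $1,760.00
Taxable wages = $13,173.66 − $1,760.00 = $11,413.66
State tax withheld: $11,413.66 × 0.057 = $650.58
Federal income tax: $11,413.66 × 0.239 = $2,727.86
PFL insurance: $13,173.66 × 0.0026 = $34.25
Medicare tax: $13,173.66 × 0.0225 = $296.41
OASDI: $13,173.66 × 0.04 = $526.95
Dental insurance premium: $89.59
Charity payroll deduction: $48.57
Total deductions = $553.29 + $1,206.71 + $650.58 + $2,727.86 + $34.25 + $296.41 + $526.95 + $89.59 + $48.57 = $6,134.21
Net pay = $13,173.66 − $6,134.21 = $7,039.45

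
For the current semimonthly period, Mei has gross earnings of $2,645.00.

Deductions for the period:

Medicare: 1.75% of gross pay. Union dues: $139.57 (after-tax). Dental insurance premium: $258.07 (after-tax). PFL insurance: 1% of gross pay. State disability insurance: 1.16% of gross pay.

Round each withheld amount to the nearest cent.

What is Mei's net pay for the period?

PFL insurance: $2,645.00 × 0.01 = $26.45
Medicare: $2,645.00 × 0.0175 = $46.29
State disability insurance: $2,645.00 × 0.0116 = $30.68
Dental insurance premium: $258.07
Union dues: $139.57
Total deductions = $26.45 + $46.29 + $30.68 + $258.07 + $139.57 = $501.06
Net pay = $2,645.00 − $501.06 = $2,143.94

$2,143.94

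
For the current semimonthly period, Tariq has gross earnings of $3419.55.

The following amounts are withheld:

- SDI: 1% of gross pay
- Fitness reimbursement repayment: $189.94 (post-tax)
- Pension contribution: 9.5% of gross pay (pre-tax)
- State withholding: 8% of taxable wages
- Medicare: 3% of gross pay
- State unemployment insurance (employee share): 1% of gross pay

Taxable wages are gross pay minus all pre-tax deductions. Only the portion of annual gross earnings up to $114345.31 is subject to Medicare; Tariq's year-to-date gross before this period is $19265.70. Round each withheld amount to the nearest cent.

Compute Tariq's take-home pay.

Pension contribution: $3419.55 × 0.095 = $324.86
Taxable wages = $3419.55 − $324.86 = $3094.69
State withholding: $3094.69 × 0.08 = $247.58
Medicare: cap not yet reached, full $3419.55 is subject → $3419.55 × 0.03 = $102.59
SDI: $3419.55 × 0.01 = $34.20
State unemployment insurance (employee share): $3419.55 × 0.01 = $34.20
Fitness reimbursement repayment: $189.94
Total deductions = $324.86 + $247.58 + $102.59 + $34.20 + $34.20 + $189.94 = $933.37
Net pay = $3419.55 − $933.37 = $2486.18

$2486.18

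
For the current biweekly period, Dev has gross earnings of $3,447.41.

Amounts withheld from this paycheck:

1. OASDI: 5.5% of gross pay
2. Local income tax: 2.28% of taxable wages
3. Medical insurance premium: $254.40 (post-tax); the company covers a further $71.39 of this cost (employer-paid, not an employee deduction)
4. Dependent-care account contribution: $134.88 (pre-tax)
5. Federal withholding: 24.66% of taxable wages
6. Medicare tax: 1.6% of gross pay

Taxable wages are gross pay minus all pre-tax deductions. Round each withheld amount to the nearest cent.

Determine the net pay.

$1,920.96

Dependent-care account contribution: $134.88
Taxable wages = $3,447.41 − $134.88 = $3,312.53
Local income tax: $3,312.53 × 0.0228 = $75.53
Federal withholding: $3,312.53 × 0.2466 = $816.87
Medicare tax: $3,447.41 × 0.016 = $55.16
OASDI: $3,447.41 × 0.055 = $189.61
Medical insurance premium: $254.40
(Employer's $71.39 toward medical insurance premium is not withheld from the employee.)
Total deductions = $134.88 + $75.53 + $816.87 + $55.16 + $189.61 + $254.40 = $1,526.45
Net pay = $3,447.41 − $1,526.45 = $1,920.96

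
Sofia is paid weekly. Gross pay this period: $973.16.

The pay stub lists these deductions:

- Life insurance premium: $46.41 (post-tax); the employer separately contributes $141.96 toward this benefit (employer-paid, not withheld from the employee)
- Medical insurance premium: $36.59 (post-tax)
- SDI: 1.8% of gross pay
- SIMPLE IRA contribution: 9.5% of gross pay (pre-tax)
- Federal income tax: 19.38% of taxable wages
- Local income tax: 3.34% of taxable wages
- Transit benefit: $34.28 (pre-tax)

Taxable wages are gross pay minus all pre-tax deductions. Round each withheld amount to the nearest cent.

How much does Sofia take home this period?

Transit benefit: $34.28
SIMPLE IRA contribution: $973.16 × 0.095 = $92.45
Pre-tax total = $34.28 + $92.45 = $126.73
Taxable wages = $973.16 − $126.73 = $846.43
Local income tax: $846.43 × 0.0334 = $28.27
Federal income tax: $846.43 × 0.1938 = $164.04
SDI: $973.16 × 0.018 = $17.52
Life insurance premium: $46.41
Medical insurance premium: $36.59
(Employer's $141.96 toward life insurance premium is not withheld from the employee.)
Total deductions = $34.28 + $92.45 + $28.27 + $164.04 + $17.52 + $46.41 + $36.59 = $419.56
Net pay = $973.16 − $419.56 = $553.60

$553.60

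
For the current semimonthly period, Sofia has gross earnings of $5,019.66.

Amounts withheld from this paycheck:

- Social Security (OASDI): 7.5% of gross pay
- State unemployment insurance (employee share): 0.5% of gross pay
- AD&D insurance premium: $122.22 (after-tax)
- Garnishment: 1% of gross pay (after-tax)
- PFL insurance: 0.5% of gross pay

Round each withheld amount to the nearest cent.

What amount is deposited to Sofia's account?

$4,420.57

PFL insurance: $5,019.66 × 0.005 = $25.10
State unemployment insurance (employee share): $5,019.66 × 0.005 = $25.10
Social Security (OASDI): $5,019.66 × 0.075 = $376.47
AD&D insurance premium: $122.22
Garnishment: $5,019.66 × 0.01 = $50.20
Total deductions = $25.10 + $25.10 + $376.47 + $122.22 + $50.20 = $599.09
Net pay = $5,019.66 − $599.09 = $4,420.57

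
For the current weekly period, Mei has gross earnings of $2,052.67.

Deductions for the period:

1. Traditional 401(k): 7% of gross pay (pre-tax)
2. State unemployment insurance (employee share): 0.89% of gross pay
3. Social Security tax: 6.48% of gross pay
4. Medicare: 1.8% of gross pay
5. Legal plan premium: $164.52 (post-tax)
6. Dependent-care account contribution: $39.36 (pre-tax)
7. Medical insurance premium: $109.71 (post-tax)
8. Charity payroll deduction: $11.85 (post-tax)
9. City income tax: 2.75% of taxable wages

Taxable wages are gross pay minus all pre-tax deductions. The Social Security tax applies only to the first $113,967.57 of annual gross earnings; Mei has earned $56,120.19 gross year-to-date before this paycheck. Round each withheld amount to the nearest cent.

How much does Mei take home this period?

Dependent-care account contribution: $39.36
Traditional 401(k): $2,052.67 × 0.07 = $143.69
Pre-tax total = $39.36 + $143.69 = $183.05
Taxable wages = $2,052.67 − $183.05 = $1,869.62
City income tax: $1,869.62 × 0.0275 = $51.41
Social Security tax: cap not yet reached, full $2,052.67 is subject → $2,052.67 × 0.0648 = $133.01
State unemployment insurance (employee share): $2,052.67 × 0.0089 = $18.27
Medicare: $2,052.67 × 0.018 = $36.95
Charity payroll deduction: $11.85
Medical insurance premium: $109.71
Legal plan premium: $164.52
Total deductions = $39.36 + $143.69 + $51.41 + $133.01 + $18.27 + $36.95 + $11.85 + $109.71 + $164.52 = $708.77
Net pay = $2,052.67 − $708.77 = $1,343.90

$1,343.90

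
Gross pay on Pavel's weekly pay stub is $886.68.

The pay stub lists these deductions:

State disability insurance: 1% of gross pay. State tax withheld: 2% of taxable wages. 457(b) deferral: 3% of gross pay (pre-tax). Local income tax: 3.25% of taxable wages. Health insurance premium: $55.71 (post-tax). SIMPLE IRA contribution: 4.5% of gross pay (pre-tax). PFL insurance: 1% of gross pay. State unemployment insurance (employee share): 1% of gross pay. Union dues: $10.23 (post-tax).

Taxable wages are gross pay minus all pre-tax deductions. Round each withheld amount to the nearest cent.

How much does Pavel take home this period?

457(b) deferral: $886.68 × 0.03 = $26.60
SIMPLE IRA contribution: $886.68 × 0.045 = $39.90
Pre-tax total = $26.60 + $39.90 = $66.50
Taxable wages = $886.68 − $66.50 = $820.18
Local income tax: $820.18 × 0.0325 = $26.66
State tax withheld: $820.18 × 0.02 = $16.40
PFL insurance: $886.68 × 0.01 = $8.87
State unemployment insurance (employee share): $886.68 × 0.01 = $8.87
State disability insurance: $886.68 × 0.01 = $8.87
Health insurance premium: $55.71
Union dues: $10.23
Total deductions = $26.60 + $39.90 + $26.66 + $16.40 + $8.87 + $8.87 + $8.87 + $55.71 + $10.23 = $202.11
Net pay = $886.68 − $202.11 = $684.57

$684.57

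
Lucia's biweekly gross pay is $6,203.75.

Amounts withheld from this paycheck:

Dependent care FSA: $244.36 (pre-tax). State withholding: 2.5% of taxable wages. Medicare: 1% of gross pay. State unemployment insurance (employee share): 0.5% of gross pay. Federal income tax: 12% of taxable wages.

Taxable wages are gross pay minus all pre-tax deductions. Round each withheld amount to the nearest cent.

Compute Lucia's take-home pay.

$5,002.22

Dependent care FSA: $244.36
Taxable wages = $6,203.75 − $244.36 = $5,959.39
Federal income tax: $5,959.39 × 0.12 = $715.13
State withholding: $5,959.39 × 0.025 = $148.98
Medicare: $6,203.75 × 0.01 = $62.04
State unemployment insurance (employee share): $6,203.75 × 0.005 = $31.02
Total deductions = $244.36 + $715.13 + $148.98 + $62.04 + $31.02 = $1,201.53
Net pay = $6,203.75 − $1,201.53 = $5,002.22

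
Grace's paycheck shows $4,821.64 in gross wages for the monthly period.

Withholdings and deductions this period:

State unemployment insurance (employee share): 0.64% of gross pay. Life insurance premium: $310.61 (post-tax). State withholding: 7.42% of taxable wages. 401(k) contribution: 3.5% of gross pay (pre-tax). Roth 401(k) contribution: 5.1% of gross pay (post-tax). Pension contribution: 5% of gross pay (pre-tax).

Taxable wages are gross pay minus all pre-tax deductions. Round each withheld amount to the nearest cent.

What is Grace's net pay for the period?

$3,497.07

401(k) contribution: $4,821.64 × 0.035 = $168.76
Pension contribution: $4,821.64 × 0.05 = $241.08
Pre-tax total = $168.76 + $241.08 = $409.84
Taxable wages = $4,821.64 − $409.84 = $4,411.80
State withholding: $4,411.80 × 0.0742 = $327.36
State unemployment insurance (employee share): $4,821.64 × 0.0064 = $30.86
Roth 401(k) contribution: $4,821.64 × 0.051 = $245.90
Life insurance premium: $310.61
Total deductions = $168.76 + $241.08 + $327.36 + $30.86 + $245.90 + $310.61 = $1,324.57
Net pay = $4,821.64 − $1,324.57 = $3,497.07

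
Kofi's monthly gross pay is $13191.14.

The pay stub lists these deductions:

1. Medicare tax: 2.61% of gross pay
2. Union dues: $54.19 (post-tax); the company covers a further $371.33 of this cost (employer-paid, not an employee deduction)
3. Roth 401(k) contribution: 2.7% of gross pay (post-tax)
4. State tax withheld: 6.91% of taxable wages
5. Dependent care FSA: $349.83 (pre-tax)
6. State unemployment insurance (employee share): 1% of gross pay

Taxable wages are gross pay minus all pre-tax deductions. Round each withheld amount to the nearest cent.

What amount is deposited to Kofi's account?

Dependent care FSA: $349.83
Taxable wages = $13191.14 − $349.83 = $12841.31
State tax withheld: $12841.31 × 0.0691 = $887.33
Medicare tax: $13191.14 × 0.0261 = $344.29
State unemployment insurance (employee share): $13191.14 × 0.01 = $131.91
Roth 401(k) contribution: $13191.14 × 0.027 = $356.16
Union dues: $54.19
(Employer's $371.33 toward union dues is not withheld from the employee.)
Total deductions = $349.83 + $887.33 + $344.29 + $131.91 + $356.16 + $54.19 = $2123.71
Net pay = $13191.14 − $2123.71 = $11067.43

$11067.43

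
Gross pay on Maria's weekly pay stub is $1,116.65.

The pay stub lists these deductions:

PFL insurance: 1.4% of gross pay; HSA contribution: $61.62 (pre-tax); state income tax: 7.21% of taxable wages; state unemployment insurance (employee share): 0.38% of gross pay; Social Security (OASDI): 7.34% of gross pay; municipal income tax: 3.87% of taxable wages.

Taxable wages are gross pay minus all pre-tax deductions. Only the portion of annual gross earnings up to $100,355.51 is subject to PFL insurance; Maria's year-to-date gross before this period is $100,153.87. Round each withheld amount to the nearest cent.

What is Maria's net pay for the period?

$849.11

HSA contribution: $61.62
Taxable wages = $1,116.65 − $61.62 = $1,055.03
Municipal income tax: $1,055.03 × 0.0387 = $40.83
State income tax: $1,055.03 × 0.0721 = $76.07
Social Security (OASDI): $1,116.65 × 0.0734 = $81.96
PFL insurance: only $100,355.51 − $100,153.87 = $201.64 of this check is subject → $201.64 × 0.014 = $2.82
State unemployment insurance (employee share): $1,116.65 × 0.0038 = $4.24
Total deductions = $61.62 + $40.83 + $76.07 + $81.96 + $2.82 + $4.24 = $267.54
Net pay = $1,116.65 − $267.54 = $849.11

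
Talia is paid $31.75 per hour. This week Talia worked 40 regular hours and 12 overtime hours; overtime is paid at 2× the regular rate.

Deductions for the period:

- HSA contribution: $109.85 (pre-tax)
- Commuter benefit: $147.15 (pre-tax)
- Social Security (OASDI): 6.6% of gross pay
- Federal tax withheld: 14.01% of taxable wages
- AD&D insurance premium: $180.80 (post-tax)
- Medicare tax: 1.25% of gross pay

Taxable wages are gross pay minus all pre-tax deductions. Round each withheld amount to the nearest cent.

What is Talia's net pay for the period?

$1,186.01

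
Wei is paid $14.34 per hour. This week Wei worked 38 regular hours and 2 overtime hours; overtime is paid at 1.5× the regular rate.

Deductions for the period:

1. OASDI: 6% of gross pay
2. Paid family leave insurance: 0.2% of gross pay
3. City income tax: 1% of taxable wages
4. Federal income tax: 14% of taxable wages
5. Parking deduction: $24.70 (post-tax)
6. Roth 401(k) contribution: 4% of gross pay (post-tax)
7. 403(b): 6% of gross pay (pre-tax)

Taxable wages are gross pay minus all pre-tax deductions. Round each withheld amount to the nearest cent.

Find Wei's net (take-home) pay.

$385.08

Regular pay: 38 × $14.34 = $544.92
Overtime pay: 2 × $14.34 × 1.5 = $43.02
Gross pay = $544.92 + $43.02 = $587.94
403(b): $587.94 × 0.06 = $35.28
Taxable wages = $587.94 − $35.28 = $552.66
City income tax: $552.66 × 0.01 = $5.53
Federal income tax: $552.66 × 0.14 = $77.37
Paid family leave insurance: $587.94 × 0.002 = $1.18
OASDI: $587.94 × 0.06 = $35.28
Roth 401(k) contribution: $587.94 × 0.04 = $23.52
Parking deduction: $24.70
Total deductions = $35.28 + $5.53 + $77.37 + $1.18 + $35.28 + $23.52 + $24.70 = $202.86
Net pay = $587.94 − $202.86 = $385.08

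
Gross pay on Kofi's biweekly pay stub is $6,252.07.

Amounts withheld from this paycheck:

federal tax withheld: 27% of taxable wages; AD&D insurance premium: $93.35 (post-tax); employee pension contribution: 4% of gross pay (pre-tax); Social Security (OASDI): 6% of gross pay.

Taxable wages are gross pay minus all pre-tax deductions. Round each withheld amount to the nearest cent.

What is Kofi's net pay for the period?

Employee pension contribution: $6,252.07 × 0.04 = $250.08
Taxable wages = $6,252.07 − $250.08 = $6,001.99
Federal tax withheld: $6,001.99 × 0.27 = $1,620.54
Social Security (OASDI): $6,252.07 × 0.06 = $375.12
AD&D insurance premium: $93.35
Total deductions = $250.08 + $1,620.54 + $375.12 + $93.35 = $2,339.09
Net pay = $6,252.07 − $2,339.09 = $3,912.98

$3,912.98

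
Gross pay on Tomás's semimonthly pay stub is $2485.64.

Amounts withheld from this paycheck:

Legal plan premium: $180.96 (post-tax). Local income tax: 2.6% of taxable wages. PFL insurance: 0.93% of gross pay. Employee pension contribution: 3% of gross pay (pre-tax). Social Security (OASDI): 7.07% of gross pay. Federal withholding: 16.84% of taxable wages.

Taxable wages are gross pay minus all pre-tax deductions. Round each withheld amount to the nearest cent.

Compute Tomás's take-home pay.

$1562.55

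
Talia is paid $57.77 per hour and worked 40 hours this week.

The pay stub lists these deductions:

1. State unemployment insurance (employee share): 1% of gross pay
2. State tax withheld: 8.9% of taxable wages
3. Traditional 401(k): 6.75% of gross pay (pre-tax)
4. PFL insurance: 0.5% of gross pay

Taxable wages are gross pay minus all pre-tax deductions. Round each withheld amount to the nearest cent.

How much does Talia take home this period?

$1928.38

Gross pay: 40 × $57.77 = $2310.80
Traditional 401(k): $2310.80 × 0.0675 = $155.98
Taxable wages = $2310.80 − $155.98 = $2154.82
State tax withheld: $2154.82 × 0.089 = $191.78
State unemployment insurance (employee share): $2310.80 × 0.01 = $23.11
PFL insurance: $2310.80 × 0.005 = $11.55
Total deductions = $155.98 + $191.78 + $23.11 + $11.55 = $382.42
Net pay = $2310.80 − $382.42 = $1928.38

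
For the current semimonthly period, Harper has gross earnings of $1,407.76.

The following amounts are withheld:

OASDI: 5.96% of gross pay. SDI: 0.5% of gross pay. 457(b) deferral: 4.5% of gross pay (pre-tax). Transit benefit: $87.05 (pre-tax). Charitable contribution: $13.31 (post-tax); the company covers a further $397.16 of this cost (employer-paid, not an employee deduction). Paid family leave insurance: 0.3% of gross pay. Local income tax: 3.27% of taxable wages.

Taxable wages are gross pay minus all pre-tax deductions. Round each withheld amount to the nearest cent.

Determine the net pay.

457(b) deferral: $1,407.76 × 0.045 = $63.35
Transit benefit: $87.05
Pre-tax total = $63.35 + $87.05 = $150.40
Taxable wages = $1,407.76 − $150.40 = $1,257.36
Local income tax: $1,257.36 × 0.0327 = $41.12
OASDI: $1,407.76 × 0.0596 = $83.90
Paid family leave insurance: $1,407.76 × 0.003 = $4.22
SDI: $1,407.76 × 0.005 = $7.04
Charitable contribution: $13.31
(Employer's $397.16 toward charitable contribution is not withheld from the employee.)
Total deductions = $63.35 + $87.05 + $41.12 + $83.90 + $4.22 + $7.04 + $13.31 = $299.99
Net pay = $1,407.76 − $299.99 = $1,107.77

$1,107.77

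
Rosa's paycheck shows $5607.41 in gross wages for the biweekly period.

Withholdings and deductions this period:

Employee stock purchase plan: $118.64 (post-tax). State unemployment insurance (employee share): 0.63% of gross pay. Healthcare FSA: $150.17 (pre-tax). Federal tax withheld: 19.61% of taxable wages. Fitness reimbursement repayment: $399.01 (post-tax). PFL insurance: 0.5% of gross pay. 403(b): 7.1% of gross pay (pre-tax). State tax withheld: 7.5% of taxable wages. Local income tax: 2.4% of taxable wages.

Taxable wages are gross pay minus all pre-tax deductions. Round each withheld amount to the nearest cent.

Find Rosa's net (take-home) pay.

$2985.15

Healthcare FSA: $150.17
403(b): $5607.41 × 0.071 = $398.13
Pre-tax total = $150.17 + $398.13 = $548.30
Taxable wages = $5607.41 − $548.30 = $5059.11
State tax withheld: $5059.11 × 0.075 = $379.43
Local income tax: $5059.11 × 0.024 = $121.42
Federal tax withheld: $5059.11 × 0.1961 = $992.09
PFL insurance: $5607.41 × 0.005 = $28.04
State unemployment insurance (employee share): $5607.41 × 0.0063 = $35.33
Fitness reimbursement repayment: $399.01
Employee stock purchase plan: $118.64
Total deductions = $150.17 + $398.13 + $379.43 + $121.42 + $992.09 + $28.04 + $35.33 + $399.01 + $118.64 = $2622.26
Net pay = $5607.41 − $2622.26 = $2985.15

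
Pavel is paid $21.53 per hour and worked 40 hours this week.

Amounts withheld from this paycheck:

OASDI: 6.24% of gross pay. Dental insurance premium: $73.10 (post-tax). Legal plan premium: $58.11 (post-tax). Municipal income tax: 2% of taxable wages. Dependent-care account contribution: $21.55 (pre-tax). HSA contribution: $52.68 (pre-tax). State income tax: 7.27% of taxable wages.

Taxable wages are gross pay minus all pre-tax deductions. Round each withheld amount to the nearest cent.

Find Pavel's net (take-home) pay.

$529.07

Gross pay: 40 × $21.53 = $861.20
Dependent-care account contribution: $21.55
HSA contribution: $52.68
Pre-tax total = $21.55 + $52.68 = $74.23
Taxable wages = $861.20 − $74.23 = $786.97
State income tax: $786.97 × 0.0727 = $57.21
Municipal income tax: $786.97 × 0.02 = $15.74
OASDI: $861.20 × 0.0624 = $53.74
Dental insurance premium: $73.10
Legal plan premium: $58.11
Total deductions = $21.55 + $52.68 + $57.21 + $15.74 + $53.74 + $73.10 + $58.11 = $332.13
Net pay = $861.20 − $332.13 = $529.07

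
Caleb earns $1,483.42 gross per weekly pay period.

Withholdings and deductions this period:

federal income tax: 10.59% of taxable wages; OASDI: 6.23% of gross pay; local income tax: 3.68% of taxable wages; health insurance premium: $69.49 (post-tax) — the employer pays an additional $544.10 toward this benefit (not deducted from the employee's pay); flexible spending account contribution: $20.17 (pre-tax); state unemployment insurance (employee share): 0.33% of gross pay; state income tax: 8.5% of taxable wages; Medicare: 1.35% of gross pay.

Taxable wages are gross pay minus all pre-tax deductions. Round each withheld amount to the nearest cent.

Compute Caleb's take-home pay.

$943.22

Flexible spending account contribution: $20.17
Taxable wages = $1,483.42 − $20.17 = $1,463.25
State income tax: $1,463.25 × 0.085 = $124.38
Federal income tax: $1,463.25 × 0.1059 = $154.96
Local income tax: $1,463.25 × 0.0368 = $53.85
OASDI: $1,483.42 × 0.0623 = $92.42
State unemployment insurance (employee share): $1,483.42 × 0.0033 = $4.90
Medicare: $1,483.42 × 0.0135 = $20.03
Health insurance premium: $69.49
(Employer's $544.10 toward health insurance premium is not withheld from the employee.)
Total deductions = $20.17 + $124.38 + $154.96 + $53.85 + $92.42 + $4.90 + $20.03 + $69.49 = $540.20
Net pay = $1,483.42 − $540.20 = $943.22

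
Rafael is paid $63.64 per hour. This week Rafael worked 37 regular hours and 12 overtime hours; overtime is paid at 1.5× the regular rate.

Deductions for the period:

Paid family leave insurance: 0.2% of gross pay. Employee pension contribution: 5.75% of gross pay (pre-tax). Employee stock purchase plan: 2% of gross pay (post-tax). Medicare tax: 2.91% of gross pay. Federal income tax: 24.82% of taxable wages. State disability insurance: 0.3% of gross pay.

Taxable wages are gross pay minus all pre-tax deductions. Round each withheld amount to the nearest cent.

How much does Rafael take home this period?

Regular pay: 37 × $63.64 = $2,354.68
Overtime pay: 12 × $63.64 × 1.5 = $1,145.52
Gross pay = $2,354.68 + $1,145.52 = $3,500.20
Employee pension contribution: $3,500.20 × 0.0575 = $201.26
Taxable wages = $3,500.20 − $201.26 = $3,298.94
Federal income tax: $3,298.94 × 0.2482 = $818.80
Paid family leave insurance: $3,500.20 × 0.002 = $7.00
Medicare tax: $3,500.20 × 0.0291 = $101.86
State disability insurance: $3,500.20 × 0.003 = $10.50
Employee stock purchase plan: $3,500.20 × 0.02 = $70.00
Total deductions = $201.26 + $818.80 + $7.00 + $101.86 + $10.50 + $70.00 = $1,209.42
Net pay = $3,500.20 − $1,209.42 = $2,290.78

$2,290.78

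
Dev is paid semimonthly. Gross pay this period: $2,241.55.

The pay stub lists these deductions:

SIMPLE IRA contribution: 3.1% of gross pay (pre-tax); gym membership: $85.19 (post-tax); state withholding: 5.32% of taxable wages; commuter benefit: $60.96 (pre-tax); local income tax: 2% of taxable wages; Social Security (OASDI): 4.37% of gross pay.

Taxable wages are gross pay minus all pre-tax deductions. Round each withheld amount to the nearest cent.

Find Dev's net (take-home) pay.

Commuter benefit: $60.96
SIMPLE IRA contribution: $2,241.55 × 0.031 = $69.49
Pre-tax total = $60.96 + $69.49 = $130.45
Taxable wages = $2,241.55 − $130.45 = $2,111.10
Local income tax: $2,111.10 × 0.02 = $42.22
State withholding: $2,111.10 × 0.0532 = $112.31
Social Security (OASDI): $2,241.55 × 0.0437 = $97.96
Gym membership: $85.19
Total deductions = $60.96 + $69.49 + $42.22 + $112.31 + $97.96 + $85.19 = $468.13
Net pay = $2,241.55 − $468.13 = $1,773.42

$1,773.42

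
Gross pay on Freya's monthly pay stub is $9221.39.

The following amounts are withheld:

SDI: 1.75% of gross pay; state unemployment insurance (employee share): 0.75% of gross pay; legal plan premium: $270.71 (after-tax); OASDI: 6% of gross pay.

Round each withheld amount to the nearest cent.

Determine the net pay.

State unemployment insurance (employee share): $9221.39 × 0.0075 = $69.16
OASDI: $9221.39 × 0.06 = $553.28
SDI: $9221.39 × 0.0175 = $161.37
Legal plan premium: $270.71
Total deductions = $69.16 + $553.28 + $161.37 + $270.71 = $1054.52
Net pay = $9221.39 − $1054.52 = $8166.87

$8166.87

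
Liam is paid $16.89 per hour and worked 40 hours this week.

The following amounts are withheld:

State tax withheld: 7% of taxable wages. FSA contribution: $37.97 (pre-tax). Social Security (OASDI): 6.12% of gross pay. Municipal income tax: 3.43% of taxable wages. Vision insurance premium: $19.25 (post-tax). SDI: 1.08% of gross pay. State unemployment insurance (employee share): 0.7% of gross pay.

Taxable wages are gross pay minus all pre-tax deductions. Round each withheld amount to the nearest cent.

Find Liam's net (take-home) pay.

$498.50

Gross pay: 40 × $16.89 = $675.60
FSA contribution: $37.97
Taxable wages = $675.60 − $37.97 = $637.63
State tax withheld: $637.63 × 0.07 = $44.63
Municipal income tax: $637.63 × 0.0343 = $21.87
State unemployment insurance (employee share): $675.60 × 0.007 = $4.73
SDI: $675.60 × 0.0108 = $7.30
Social Security (OASDI): $675.60 × 0.0612 = $41.35
Vision insurance premium: $19.25
Total deductions = $37.97 + $44.63 + $21.87 + $4.73 + $7.30 + $41.35 + $19.25 = $177.10
Net pay = $675.60 − $177.10 = $498.50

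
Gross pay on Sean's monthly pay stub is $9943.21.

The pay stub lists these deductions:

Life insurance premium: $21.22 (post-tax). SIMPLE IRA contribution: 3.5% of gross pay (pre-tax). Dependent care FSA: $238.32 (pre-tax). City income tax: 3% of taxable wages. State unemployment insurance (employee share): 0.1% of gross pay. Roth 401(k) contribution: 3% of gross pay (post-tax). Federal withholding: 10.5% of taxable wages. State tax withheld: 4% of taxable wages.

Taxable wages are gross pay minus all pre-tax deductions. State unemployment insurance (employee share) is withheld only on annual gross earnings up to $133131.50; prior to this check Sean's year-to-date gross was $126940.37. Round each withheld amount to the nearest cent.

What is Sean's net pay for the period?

Dependent care FSA: $238.32
SIMPLE IRA contribution: $9943.21 × 0.035 = $348.01
Pre-tax total = $238.32 + $348.01 = $586.33
Taxable wages = $9943.21 − $586.33 = $9356.88
City income tax: $9356.88 × 0.03 = $280.71
State tax withheld: $9356.88 × 0.04 = $374.28
Federal withholding: $9356.88 × 0.105 = $982.47
State unemployment insurance (employee share): only $133131.50 − $126940.37 = $6191.13 of this check is subject → $6191.13 × 0.001 = $6.19
Roth 401(k) contribution: $9943.21 × 0.03 = $298.30
Life insurance premium: $21.22
Total deductions = $238.32 + $348.01 + $280.71 + $374.28 + $982.47 + $6.19 + $298.30 + $21.22 = $2549.50
Net pay = $9943.21 − $2549.50 = $7393.71

$7393.71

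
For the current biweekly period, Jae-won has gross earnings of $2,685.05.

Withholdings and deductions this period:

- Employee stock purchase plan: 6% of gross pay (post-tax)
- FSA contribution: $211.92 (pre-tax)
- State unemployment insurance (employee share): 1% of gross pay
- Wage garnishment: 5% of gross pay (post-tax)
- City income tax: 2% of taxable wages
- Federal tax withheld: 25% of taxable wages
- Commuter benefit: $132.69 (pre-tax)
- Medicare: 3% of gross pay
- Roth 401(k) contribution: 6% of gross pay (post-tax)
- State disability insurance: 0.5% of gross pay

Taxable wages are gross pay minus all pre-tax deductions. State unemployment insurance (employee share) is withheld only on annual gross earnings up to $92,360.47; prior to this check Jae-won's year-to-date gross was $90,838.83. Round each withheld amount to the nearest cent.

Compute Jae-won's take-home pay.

$1,142.87

Commuter benefit: $132.69
FSA contribution: $211.92
Pre-tax total = $132.69 + $211.92 = $344.61
Taxable wages = $2,685.05 − $344.61 = $2,340.44
Federal tax withheld: $2,340.44 × 0.25 = $585.11
City income tax: $2,340.44 × 0.02 = $46.81
State unemployment insurance (employee share): only $92,360.47 − $90,838.83 = $1,521.64 of this check is subject → $1,521.64 × 0.01 = $15.22
Medicare: $2,685.05 × 0.03 = $80.55
State disability insurance: $2,685.05 × 0.005 = $13.43
Wage garnishment: $2,685.05 × 0.05 = $134.25
Roth 401(k) contribution: $2,685.05 × 0.06 = $161.10
Employee stock purchase plan: $2,685.05 × 0.06 = $161.10
Total deductions = $132.69 + $211.92 + $585.11 + $46.81 + $15.22 + $80.55 + $13.43 + $134.25 + $161.10 + $161.10 = $1,542.18
Net pay = $2,685.05 − $1,542.18 = $1,142.87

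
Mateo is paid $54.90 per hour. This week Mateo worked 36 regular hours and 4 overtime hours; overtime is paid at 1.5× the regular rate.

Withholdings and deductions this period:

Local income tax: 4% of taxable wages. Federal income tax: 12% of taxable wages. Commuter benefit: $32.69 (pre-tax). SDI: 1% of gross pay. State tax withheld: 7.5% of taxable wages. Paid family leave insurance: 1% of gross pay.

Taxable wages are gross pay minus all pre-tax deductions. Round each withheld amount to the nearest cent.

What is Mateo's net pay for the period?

Regular pay: 36 × $54.90 = $1976.40
Overtime pay: 4 × $54.90 × 1.5 = $329.40
Gross pay = $1976.40 + $329.40 = $2305.80
Commuter benefit: $32.69
Taxable wages = $2305.80 − $32.69 = $2273.11
State tax withheld: $2273.11 × 0.075 = $170.48
Federal income tax: $2273.11 × 0.12 = $272.77
Local income tax: $2273.11 × 0.04 = $90.92
Paid family leave insurance: $2305.80 × 0.01 = $23.06
SDI: $2305.80 × 0.01 = $23.06
Total deductions = $32.69 + $170.48 + $272.77 + $90.92 + $23.06 + $23.06 = $612.98
Net pay = $2305.80 − $612.98 = $1692.82

$1692.82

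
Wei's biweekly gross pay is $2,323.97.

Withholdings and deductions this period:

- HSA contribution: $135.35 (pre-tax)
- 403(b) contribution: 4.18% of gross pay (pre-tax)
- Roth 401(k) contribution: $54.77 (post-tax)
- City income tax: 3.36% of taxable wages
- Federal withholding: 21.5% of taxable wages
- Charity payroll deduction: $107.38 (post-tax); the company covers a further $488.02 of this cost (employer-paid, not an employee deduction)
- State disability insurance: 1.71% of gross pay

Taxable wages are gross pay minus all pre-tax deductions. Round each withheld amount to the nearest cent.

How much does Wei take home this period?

$1,369.65

HSA contribution: $135.35
403(b) contribution: $2,323.97 × 0.0418 = $97.14
Pre-tax total = $135.35 + $97.14 = $232.49
Taxable wages = $2,323.97 − $232.49 = $2,091.48
City income tax: $2,091.48 × 0.0336 = $70.27
Federal withholding: $2,091.48 × 0.215 = $449.67
State disability insurance: $2,323.97 × 0.0171 = $39.74
Roth 401(k) contribution: $54.77
Charity payroll deduction: $107.38
(Employer's $488.02 toward charity payroll deduction is not withheld from the employee.)
Total deductions = $135.35 + $97.14 + $70.27 + $449.67 + $39.74 + $54.77 + $107.38 = $954.32
Net pay = $2,323.97 − $954.32 = $1,369.65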